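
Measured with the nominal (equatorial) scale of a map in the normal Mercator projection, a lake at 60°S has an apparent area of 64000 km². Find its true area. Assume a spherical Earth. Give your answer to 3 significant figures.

16000 km²

The Mercator projection is conformal; its linear scale factor is the same in every direction and equals sec φ = 1/cos φ.
Areal scale = k² = sec²φ = 1/cos²(60°) = 1/0.5000² = 4.000.
True area = apparent / (areal scale) = 64000 / 4.000 ≈ 16000 km².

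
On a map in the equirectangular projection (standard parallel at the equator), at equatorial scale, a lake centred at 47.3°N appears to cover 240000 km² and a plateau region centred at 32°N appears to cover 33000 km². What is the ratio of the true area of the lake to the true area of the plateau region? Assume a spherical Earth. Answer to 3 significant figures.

5.82

On the plate carrée, areal scale = h·k = 1 × sec φ, so true area = apparent × cos φ.
True area of lake: 240000 × cos(47.3°) = 240000 × 0.6782 = 162800 km².
True area of plateau region: 33000 × cos(32°) = 33000 × 0.8480 = 27990 km².
Ratio = 162800 / 27990 ≈ 5.82.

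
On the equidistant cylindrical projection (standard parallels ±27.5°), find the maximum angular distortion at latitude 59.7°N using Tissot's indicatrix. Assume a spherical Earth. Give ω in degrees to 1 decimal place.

With standard parallel φ₀ = 27.5°, the equirectangular projection gives x = Rλ cos φ₀, y = Rφ, so h = 1 and k = cos 27.5° / cos φ.
At 59.7°: h = 1.000, k = 1.758; principal scales a = 1.758, b = 1.000.
sin(ω/2) = (a − b)/(a + b) = 0.7581/2.758 = 0.2749, so ω = 2 arcsin(0.2749) ≈ 31.9°.

31.9°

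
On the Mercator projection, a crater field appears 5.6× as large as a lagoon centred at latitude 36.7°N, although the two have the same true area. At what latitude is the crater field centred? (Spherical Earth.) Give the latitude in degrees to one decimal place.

70.2°

On Mercator, (apparent₁)/(apparent₂) = sec²φ₁ / sec²φ₂ when true areas are equal.
cos²φ₂ / cos²φ₁ = 5.6  ⇒  cos φ₁ = cos 36.7° / √5.6 = 0.8018/2.366 = 0.3388.
φ₁ = arccos(0.3388) ≈ 70.2°.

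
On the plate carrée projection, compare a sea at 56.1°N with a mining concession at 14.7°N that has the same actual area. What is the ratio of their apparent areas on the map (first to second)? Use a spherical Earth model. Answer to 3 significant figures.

1.73

Plate carrée maps x = Rλ, y = Rφ. The meridian scale is h = 1 and the parallel scale is k = 1/cos φ = sec φ.
Areal scale at 56.1°: h·k = 1.000 × 1.793 = 1.793.
Areal scale at 14.7°: h·k = 1.000 × 1.034 = 1.034.
Ratio = 1.793/1.034 ≈ 1.73.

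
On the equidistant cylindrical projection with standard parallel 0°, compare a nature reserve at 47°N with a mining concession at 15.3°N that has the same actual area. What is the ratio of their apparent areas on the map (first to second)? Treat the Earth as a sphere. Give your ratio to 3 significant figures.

For the equirectangular projection with φ₀ = 0 (plate carrée), h = 1 along meridians and k = sec φ along parallels.
Areal scale at 47°: h·k = 1.000 × 1.466 = 1.466.
Areal scale at 15.3°: h·k = 1.000 × 1.037 = 1.037.
Ratio = 1.466/1.037 ≈ 1.41.

1.41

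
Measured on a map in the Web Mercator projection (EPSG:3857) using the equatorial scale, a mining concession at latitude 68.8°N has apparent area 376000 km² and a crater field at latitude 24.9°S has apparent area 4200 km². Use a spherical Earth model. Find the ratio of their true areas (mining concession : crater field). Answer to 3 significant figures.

Since Mercator area scale is 1/cos²φ, the true area equals the apparent area multiplied by cos²φ.
True area of mining concession: 376000 × cos²(68.8°) = 376000 × 0.1308 = 49170 km².
True area of crater field: 4200 × cos²(24.9°) = 4200 × 0.8227 = 3455 km².
Ratio = 49170 / 3455 ≈ 14.2.

14.2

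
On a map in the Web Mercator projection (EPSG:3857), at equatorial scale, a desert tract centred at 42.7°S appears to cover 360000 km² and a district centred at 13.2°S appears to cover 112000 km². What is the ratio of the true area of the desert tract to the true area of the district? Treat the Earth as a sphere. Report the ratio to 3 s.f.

1.83

On Mercator the areal scale is sec²φ, so true area = apparent × cos²φ.
True area of desert tract: 360000 × cos²(42.7°) = 360000 × 0.5401 = 194400 km².
True area of district: 112000 × cos²(13.2°) = 112000 × 0.9479 = 106200 km².
Ratio = 194400 / 106200 ≈ 1.83.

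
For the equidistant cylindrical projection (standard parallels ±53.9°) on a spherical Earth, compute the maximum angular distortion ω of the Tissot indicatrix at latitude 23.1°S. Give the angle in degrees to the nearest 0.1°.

The equidistant cylindrical projection with φ₀ = 53.9° has h = 1 (meridians true) and k = cos φ₀ / cos φ along parallels.
At 23.1°: h = 1.000, k = 0.6406; principal scales a = 1.000, b = 0.6406.
sin(ω/2) = (a − b)/(a + b) = 0.3594/1.641 = 0.2191, so ω = 2 arcsin(0.2191) ≈ 25.3°.

25.3°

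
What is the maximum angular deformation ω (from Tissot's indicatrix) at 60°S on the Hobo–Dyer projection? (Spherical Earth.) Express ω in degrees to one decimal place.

Hobo–Dyer is a cylindrical equal-area projection with standard parallels at ±37.5°. For cylindrical equal-area with standard parallel φ₀, h = cos φ / cos φ₀ and k = cos φ₀ / cos φ, so h·k = 1.
At 60°: h = 0.6302, k = 1.587; principal scales a = 1.587, b = 0.6302.
sin(ω/2) = (a − b)/(a + b) = 0.9565/2.217 = 0.4314, so ω = 2 arcsin(0.4314) ≈ 51.1°.

51.1°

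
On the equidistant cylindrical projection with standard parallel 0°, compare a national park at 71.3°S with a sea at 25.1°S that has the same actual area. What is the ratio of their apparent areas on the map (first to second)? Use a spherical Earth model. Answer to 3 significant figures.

2.82

Plate carrée maps x = Rλ, y = Rφ. The meridian scale is h = 1 and the parallel scale is k = 1/cos φ = sec φ.
Areal scale at 71.3°: h·k = 1.000 × 3.119 = 3.119.
Areal scale at 25.1°: h·k = 1.000 × 1.104 = 1.104.
Ratio = 3.119/1.104 ≈ 2.82.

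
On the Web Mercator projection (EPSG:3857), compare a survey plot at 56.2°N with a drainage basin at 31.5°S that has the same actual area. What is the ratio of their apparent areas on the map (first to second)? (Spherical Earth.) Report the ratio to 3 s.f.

Mercator is conformal with k = sec φ, so areal scale = k² = sec²φ.
At 56.2°: sec²(56.2°) = 1/0.5563² = 3.231.
At 31.5°: sec²(31.5°) = 1/0.8526² = 1.376.
Ratio = 3.231/1.376 = cos²(31.5°)/cos²(56.2°) ≈ 2.35.

2.35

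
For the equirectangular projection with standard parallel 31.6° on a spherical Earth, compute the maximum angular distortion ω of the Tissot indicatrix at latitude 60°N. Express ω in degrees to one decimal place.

The equidistant cylindrical projection with φ₀ = 31.6° has h = 1 (meridians true) and k = cos φ₀ / cos φ along parallels.
At 60°: h = 1.000, k = 1.703; principal scales a = 1.703, b = 1.000.
sin(ω/2) = (a − b)/(a + b) = 0.7035/2.703 = 0.2602, so ω = 2 arcsin(0.2602) ≈ 30.2°.

30.2°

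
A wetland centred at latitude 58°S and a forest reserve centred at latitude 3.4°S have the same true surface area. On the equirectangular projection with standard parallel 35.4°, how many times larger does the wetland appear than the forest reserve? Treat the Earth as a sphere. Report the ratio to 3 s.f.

The equidistant cylindrical projection with φ₀ = 35.4° has h = 1 (meridians true) and k = cos φ₀ / cos φ along parallels.
Areal scale at 58°: h·k = 1.000 × 1.538 = 1.538.
Areal scale at 3.4°: h·k = 1.000 × 0.8166 = 0.8166.
Ratio = 1.538/0.8166 ≈ 1.88.

1.88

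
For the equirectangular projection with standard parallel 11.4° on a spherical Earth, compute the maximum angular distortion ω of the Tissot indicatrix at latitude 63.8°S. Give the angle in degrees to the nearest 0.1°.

In the equirectangular projection with standard parallel φ₀ = 11.4° (x = Rλ cos φ₀, y = Rφ), meridians are true-scale (h = 1) and the parallel scale is k = cos φ₀ / cos φ.
At 63.8°: h = 1.000, k = 2.220; principal scales a = 2.220, b = 1.000.
sin(ω/2) = (a − b)/(a + b) = 1.220/3.220 = 0.3789, so ω = 2 arcsin(0.3789) ≈ 44.5°.

44.5°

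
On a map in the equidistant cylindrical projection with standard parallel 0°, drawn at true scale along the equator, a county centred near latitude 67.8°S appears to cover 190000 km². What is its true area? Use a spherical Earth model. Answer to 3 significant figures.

Plate carrée maps x = Rλ, y = Rφ. The meridian scale is h = 1 and the parallel scale is k = 1/cos φ = sec φ.
Areal scale = h·k = 1 × sec φ; at 67.8°, h = 1.000, k = 2.647, so h·k = 2.647.
True area = apparent / (areal scale) = 190000 / 2.647 ≈ 71800 km².

71800 km²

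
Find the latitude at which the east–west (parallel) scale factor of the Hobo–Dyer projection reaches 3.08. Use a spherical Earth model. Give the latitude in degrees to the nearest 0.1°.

75.1°

Hobo–Dyer is a cylindrical equal-area projection with standard parallels at ±37.5°. For cylindrical equal-area with standard parallel φ₀, h = cos φ / cos φ₀ and k = cos φ₀ / cos φ, so h·k = 1.
k = cos φ₀ / cos φ = 3.08  ⇒  cos φ = cos 37.5° / 3.08 = 0.2576.
φ = arccos(0.2576) ≈ 75.1°.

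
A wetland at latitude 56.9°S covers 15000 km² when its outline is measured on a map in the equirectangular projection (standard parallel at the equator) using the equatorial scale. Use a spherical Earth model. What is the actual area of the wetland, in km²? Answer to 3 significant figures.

For the equirectangular projection with φ₀ = 0 (plate carrée), h = 1 along meridians and k = sec φ along parallels.
Areal scale = h·k = 1 × sec φ; at 56.9°, h = 1.000, k = 1.831, so h·k = 1.831.
True area = apparent / (areal scale) = 15000 / 1.831 ≈ 8190 km².

8190 km²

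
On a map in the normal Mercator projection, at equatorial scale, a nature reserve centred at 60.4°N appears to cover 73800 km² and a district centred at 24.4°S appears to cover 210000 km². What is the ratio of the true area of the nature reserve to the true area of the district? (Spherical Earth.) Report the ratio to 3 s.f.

0.103

Since Mercator area scale is 1/cos²φ, the true area equals the apparent area multiplied by cos²φ.
True area of nature reserve: 73800 × cos²(60.4°) = 73800 × 0.2440 = 18010 km².
True area of district: 210000 × cos²(24.4°) = 210000 × 0.8293 = 174200 km².
Ratio = 18010 / 174200 ≈ 0.103.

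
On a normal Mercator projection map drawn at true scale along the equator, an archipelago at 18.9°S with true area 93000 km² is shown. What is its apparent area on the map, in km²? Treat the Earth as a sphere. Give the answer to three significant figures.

For Mercator, h = k = sec φ (a conformal cylindrical projection has a single point scale, 1/cos φ).
Areal scale = k² = sec²φ = 1/cos²(18.9°) = 1/0.9461² = 1.117.
Apparent area = 93000 × 1.117 ≈ 104000 km².

104000 km²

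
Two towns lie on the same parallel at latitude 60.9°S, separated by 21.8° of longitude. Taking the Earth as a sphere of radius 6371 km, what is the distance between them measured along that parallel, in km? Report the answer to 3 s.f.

Arc length along a parallel = R cos φ · Δλ (with Δλ in radians).
= 6371 × cos 60.9° × (21.8° × π/180) = 6371 × 0.4863 × 0.3805 ≈ 1180 km.

1180 km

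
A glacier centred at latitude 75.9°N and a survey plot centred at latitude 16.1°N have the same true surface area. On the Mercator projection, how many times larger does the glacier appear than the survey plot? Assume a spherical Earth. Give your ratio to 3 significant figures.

Mercator is conformal with k = sec φ, so areal scale = k² = sec²φ.
At 75.9°: sec²(75.9°) = 1/0.2436² = 16.85.
At 16.1°: sec²(16.1°) = 1/0.9608² = 1.083.
Ratio = 16.85/1.083 = cos²(16.1°)/cos²(75.9°) ≈ 15.6.

15.6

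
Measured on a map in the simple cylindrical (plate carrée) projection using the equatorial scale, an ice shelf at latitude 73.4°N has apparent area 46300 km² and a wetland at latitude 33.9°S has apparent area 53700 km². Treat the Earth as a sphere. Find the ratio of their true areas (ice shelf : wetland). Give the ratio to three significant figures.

0.297

On the plate carrée, areal scale = h·k = 1 × sec φ, so true area = apparent × cos φ.
True area of ice shelf: 46300 × cos(73.4°) = 46300 × 0.2857 = 13230 km².
True area of wetland: 53700 × cos(33.9°) = 53700 × 0.8300 = 44570 km².
Ratio = 13230 / 44570 ≈ 0.297.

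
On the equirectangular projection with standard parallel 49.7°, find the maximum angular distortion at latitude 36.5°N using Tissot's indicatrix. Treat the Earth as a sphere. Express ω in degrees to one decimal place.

With standard parallel φ₀ = 49.7°, the equirectangular projection gives x = Rλ cos φ₀, y = Rφ, so h = 1 and k = cos 49.7° / cos φ.
At 36.5°: h = 1.000, k = 0.8046; principal scales a = 1.000, b = 0.8046.
sin(ω/2) = (a − b)/(a + b) = 0.1954/1.805 = 0.1083, so ω = 2 arcsin(0.1083) ≈ 12.4°.

12.4°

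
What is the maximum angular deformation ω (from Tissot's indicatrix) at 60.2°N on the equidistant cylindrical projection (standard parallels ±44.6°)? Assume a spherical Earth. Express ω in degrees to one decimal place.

With standard parallel φ₀ = 44.6°, the equirectangular projection gives x = Rλ cos φ₀, y = Rφ, so h = 1 and k = cos 44.6° / cos φ.
At 60.2°: h = 1.000, k = 1.433; principal scales a = 1.433, b = 1.000.
sin(ω/2) = (a − b)/(a + b) = 0.4327/2.433 = 0.1779, so ω = 2 arcsin(0.1779) ≈ 20.5°.

20.5°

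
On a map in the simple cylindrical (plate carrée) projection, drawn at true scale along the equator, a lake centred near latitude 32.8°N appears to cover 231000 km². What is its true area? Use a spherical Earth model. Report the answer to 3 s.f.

194000 km²

In the plate carrée (x = Rλ, y = Rφ), meridians are true-scale (h = 1) and parallels are stretched by k = sec φ.
Areal scale = h·k = 1 × sec φ; at 32.8°, h = 1.000, k = 1.190, so h·k = 1.190.
True area = apparent / (areal scale) = 231000 / 1.190 ≈ 194000 km².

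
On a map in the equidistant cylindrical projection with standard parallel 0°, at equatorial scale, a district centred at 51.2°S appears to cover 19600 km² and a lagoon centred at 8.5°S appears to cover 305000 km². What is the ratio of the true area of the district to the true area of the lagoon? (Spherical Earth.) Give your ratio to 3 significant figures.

On the plate carrée, areal scale = h·k = 1 × sec φ, so true area = apparent × cos φ.
True area of district: 19600 × cos(51.2°) = 19600 × 0.6266 = 12280 km².
True area of lagoon: 305000 × cos(8.5°) = 305000 × 0.9890 = 301600 km².
Ratio = 12280 / 301600 ≈ 0.0407.

0.0407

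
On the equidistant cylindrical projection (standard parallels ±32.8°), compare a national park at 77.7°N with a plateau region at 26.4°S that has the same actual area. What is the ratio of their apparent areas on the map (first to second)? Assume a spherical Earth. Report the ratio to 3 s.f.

With standard parallel φ₀ = 32.8°, the equirectangular projection gives x = Rλ cos φ₀, y = Rφ, so h = 1 and k = cos 32.8° / cos φ.
Areal scale at 77.7°: h·k = 1.000 × 3.946 = 3.946.
Areal scale at 26.4°: h·k = 1.000 × 0.9384 = 0.9384.
Ratio = 3.946/0.9384 ≈ 4.20.

4.20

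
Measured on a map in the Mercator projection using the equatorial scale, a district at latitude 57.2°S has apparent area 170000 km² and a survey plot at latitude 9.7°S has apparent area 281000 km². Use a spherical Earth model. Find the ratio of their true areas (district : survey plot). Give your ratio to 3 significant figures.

0.183

Mercator's areal exaggeration is sec²φ; hence true area = (apparent area) · cos²φ.
True area of district: 170000 × cos²(57.2°) = 170000 × 0.2934 = 49890 km².
True area of survey plot: 281000 × cos²(9.7°) = 281000 × 0.9716 = 273000 km².
Ratio = 49890 / 273000 ≈ 0.183.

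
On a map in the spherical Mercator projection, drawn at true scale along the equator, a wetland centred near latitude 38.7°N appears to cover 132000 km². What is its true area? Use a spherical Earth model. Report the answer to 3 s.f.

80400 km²

The Mercator projection is conformal; its linear scale factor is the same in every direction and equals sec φ = 1/cos φ.
Areal scale = k² = sec²φ = 1/cos²(38.7°) = 1/0.7804² = 1.642.
True area = apparent / (areal scale) = 132000 / 1.642 ≈ 80400 km².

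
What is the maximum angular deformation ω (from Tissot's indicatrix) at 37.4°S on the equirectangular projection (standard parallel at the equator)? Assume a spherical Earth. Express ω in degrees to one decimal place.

Plate carrée maps x = Rλ, y = Rφ. The meridian scale is h = 1 and the parallel scale is k = 1/cos φ = sec φ.
At 37.4°: h = 1.000, k = 1.259; principal scales a = 1.259, b = 1.000.
sin(ω/2) = (a − b)/(a + b) = 0.2588/2.259 = 0.1146, so ω = 2 arcsin(0.1146) ≈ 13.2°.

13.2°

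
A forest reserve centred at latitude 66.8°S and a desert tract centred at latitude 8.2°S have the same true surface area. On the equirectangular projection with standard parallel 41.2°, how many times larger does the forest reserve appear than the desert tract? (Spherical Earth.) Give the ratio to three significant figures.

2.51

The equidistant cylindrical projection with φ₀ = 41.2° has h = 1 (meridians true) and k = cos φ₀ / cos φ along parallels.
Areal scale at 66.8°: h·k = 1.000 × 1.910 = 1.910.
Areal scale at 8.2°: h·k = 1.000 × 0.7602 = 0.7602.
Ratio = 1.910/0.7602 ≈ 2.51.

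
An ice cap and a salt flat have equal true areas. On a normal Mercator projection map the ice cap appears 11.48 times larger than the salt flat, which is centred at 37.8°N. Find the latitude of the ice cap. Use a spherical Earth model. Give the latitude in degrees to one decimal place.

76.5°

For equal true areas on Mercator, apparent areas scale as sec²φ, so the ratio is cos²φ₂ / cos²φ₁.
cos²φ₂ / cos²φ₁ = 11.48  ⇒  cos φ₁ = cos 37.8° / √11.48 = 0.7902/3.388 = 0.2332.
φ₁ = arccos(0.2332) ≈ 76.5°.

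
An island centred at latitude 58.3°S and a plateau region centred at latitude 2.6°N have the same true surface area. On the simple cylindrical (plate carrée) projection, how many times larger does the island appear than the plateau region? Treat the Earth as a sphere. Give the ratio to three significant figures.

In the plate carrée (x = Rλ, y = Rφ), meridians are true-scale (h = 1) and parallels are stretched by k = sec φ.
Areal scale at 58.3°: h·k = 1.000 × 1.903 = 1.903.
Areal scale at 2.6°: h·k = 1.000 × 1.001 = 1.001.
Ratio = 1.903/1.001 ≈ 1.90.

1.90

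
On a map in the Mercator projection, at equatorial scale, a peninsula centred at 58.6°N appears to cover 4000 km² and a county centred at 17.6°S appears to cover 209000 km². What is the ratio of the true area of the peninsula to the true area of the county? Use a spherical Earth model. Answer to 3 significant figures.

Since Mercator area scale is 1/cos²φ, the true area equals the apparent area multiplied by cos²φ.
True area of peninsula: 4000 × cos²(58.6°) = 4000 × 0.2715 = 1086 km².
True area of county: 209000 × cos²(17.6°) = 209000 × 0.9086 = 189900 km².
Ratio = 1086 / 189900 ≈ 0.00572.

0.00572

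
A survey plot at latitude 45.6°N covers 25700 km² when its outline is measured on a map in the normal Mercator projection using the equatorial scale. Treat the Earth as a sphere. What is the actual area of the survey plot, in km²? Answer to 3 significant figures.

Mercator is conformal, so the point scale is isotropic: h = k = sec φ = 1/cos φ.
Areal scale = k² = sec²φ = 1/cos²(45.6°) = 1/0.6997² = 2.043.
True area = apparent / (areal scale) = 25700 / 2.043 ≈ 12600 km².

12600 km²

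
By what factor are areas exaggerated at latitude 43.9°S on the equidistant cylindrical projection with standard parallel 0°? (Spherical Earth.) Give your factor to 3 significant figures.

1.39

In the plate carrée (x = Rλ, y = Rφ), meridians are true-scale (h = 1) and parallels are stretched by k = sec φ.
Areal scale = h·k = 1 × sec φ; at 43.9°, h = 1.000, k = 1.388, so h·k = 1.388.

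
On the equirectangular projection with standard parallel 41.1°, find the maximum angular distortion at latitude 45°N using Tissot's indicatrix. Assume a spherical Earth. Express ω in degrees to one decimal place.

3.6°

With standard parallel φ₀ = 41.1°, the equirectangular projection gives x = Rλ cos φ₀, y = Rφ, so h = 1 and k = cos 41.1° / cos φ.
At 45°: h = 1.000, k = 1.066; principal scales a = 1.066, b = 1.000.
sin(ω/2) = (a − b)/(a + b) = 0.06570/2.066 = 0.03180, so ω = 2 arcsin(0.03180) ≈ 3.6°.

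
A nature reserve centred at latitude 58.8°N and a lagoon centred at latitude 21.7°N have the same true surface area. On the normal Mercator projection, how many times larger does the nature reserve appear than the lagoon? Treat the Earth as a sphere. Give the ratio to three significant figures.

3.22

On Mercator, area is exaggerated by sec²φ = 1/cos²φ.
At 58.8°: sec²(58.8°) = 1/0.5180² = 3.726.
At 21.7°: sec²(21.7°) = 1/0.9291² = 1.158.
Ratio = 3.726/1.158 = cos²(21.7°)/cos²(58.8°) ≈ 3.22.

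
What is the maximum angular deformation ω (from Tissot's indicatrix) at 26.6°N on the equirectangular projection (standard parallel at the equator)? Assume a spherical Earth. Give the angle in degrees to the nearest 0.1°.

Plate carrée maps x = Rλ, y = Rφ. The meridian scale is h = 1 and the parallel scale is k = 1/cos φ = sec φ.
At 26.6°: h = 1.000, k = 1.118; principal scales a = 1.118, b = 1.000.
sin(ω/2) = (a − b)/(a + b) = 0.1184/2.118 = 0.05588, so ω = 2 arcsin(0.05588) ≈ 6.4°.

6.4°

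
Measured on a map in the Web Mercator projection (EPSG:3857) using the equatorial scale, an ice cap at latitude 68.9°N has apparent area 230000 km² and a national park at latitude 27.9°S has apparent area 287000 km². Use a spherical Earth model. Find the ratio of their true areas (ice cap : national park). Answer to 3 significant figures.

0.133

Since Mercator area scale is 1/cos²φ, the true area equals the apparent area multiplied by cos²φ.
True area of ice cap: 230000 × cos²(68.9°) = 230000 × 0.1296 = 29810 km².
True area of national park: 287000 × cos²(27.9°) = 287000 × 0.7810 = 224200 km².
Ratio = 29810 / 224200 ≈ 0.133.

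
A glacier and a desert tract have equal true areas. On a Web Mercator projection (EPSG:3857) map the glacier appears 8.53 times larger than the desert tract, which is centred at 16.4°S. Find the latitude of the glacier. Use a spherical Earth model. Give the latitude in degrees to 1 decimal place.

70.8°

Mercator areal scale is sec²φ, so apparent-area ratio = sec²φ₁ / sec²φ₂ = cos²φ₂ / cos²φ₁.
cos²φ₂ / cos²φ₁ = 8.53  ⇒  cos φ₁ = cos 16.4° / √8.53 = 0.9593/2.921 = 0.3285.
φ₁ = arccos(0.3285) ≈ 70.8°.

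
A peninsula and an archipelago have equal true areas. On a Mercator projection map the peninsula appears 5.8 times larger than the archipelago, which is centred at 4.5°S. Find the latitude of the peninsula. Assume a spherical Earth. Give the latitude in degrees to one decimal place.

65.5°

For equal true areas on Mercator, apparent areas scale as sec²φ, so the ratio is cos²φ₂ / cos²φ₁.
cos²φ₂ / cos²φ₁ = 5.8  ⇒  cos φ₁ = cos 4.5° / √5.8 = 0.9969/2.408 = 0.4139.
φ₁ = arccos(0.4139) ≈ 65.5°.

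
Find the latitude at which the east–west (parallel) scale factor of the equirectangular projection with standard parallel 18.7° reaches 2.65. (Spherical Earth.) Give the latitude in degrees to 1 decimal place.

69.1°

In the equirectangular projection with standard parallel φ₀ = 18.7° (x = Rλ cos φ₀, y = Rφ), meridians are true-scale (h = 1) and the parallel scale is k = cos φ₀ / cos φ.
k = cos φ₀ / cos φ = 2.65  ⇒  cos φ = cos 18.7° / 2.65 = 0.3574.
φ = arccos(0.3574) ≈ 69.1°.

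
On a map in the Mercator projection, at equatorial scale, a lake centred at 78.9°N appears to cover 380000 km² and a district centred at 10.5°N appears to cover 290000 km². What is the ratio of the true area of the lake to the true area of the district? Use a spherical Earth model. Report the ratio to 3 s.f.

0.0502

Since Mercator area scale is 1/cos²φ, the true area equals the apparent area multiplied by cos²φ.
True area of lake: 380000 × cos²(78.9°) = 380000 × 0.03706 = 14080 km².
True area of district: 290000 × cos²(10.5°) = 290000 × 0.9668 = 280400 km².
Ratio = 14080 / 280400 ≈ 0.0502.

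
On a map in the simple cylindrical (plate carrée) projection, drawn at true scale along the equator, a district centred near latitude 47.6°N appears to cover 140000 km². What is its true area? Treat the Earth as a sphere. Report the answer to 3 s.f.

In the plate carrée (x = Rλ, y = Rφ), meridians are true-scale (h = 1) and parallels are stretched by k = sec φ.
Areal scale = h·k = 1 × sec φ; at 47.6°, h = 1.000, k = 1.483, so h·k = 1.483.
True area = apparent / (areal scale) = 140000 / 1.483 ≈ 94400 km².

94400 km²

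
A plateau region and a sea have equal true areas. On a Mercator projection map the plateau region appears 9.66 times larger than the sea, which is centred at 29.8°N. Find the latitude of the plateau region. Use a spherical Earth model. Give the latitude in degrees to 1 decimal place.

Mercator areal scale is sec²φ, so apparent-area ratio = sec²φ₁ / sec²φ₂ = cos²φ₂ / cos²φ₁.
cos²φ₂ / cos²φ₁ = 9.66  ⇒  cos φ₁ = cos 29.8° / √9.66 = 0.8678/3.108 = 0.2792.
φ₁ = arccos(0.2792) ≈ 73.8°.

73.8°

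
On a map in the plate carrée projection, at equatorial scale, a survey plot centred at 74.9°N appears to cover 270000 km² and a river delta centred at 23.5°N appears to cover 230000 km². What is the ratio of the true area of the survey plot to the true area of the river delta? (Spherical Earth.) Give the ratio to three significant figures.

0.333

On the plate carrée, areal scale = h·k = 1 × sec φ, so true area = apparent × cos φ.
True area of survey plot: 270000 × cos(74.9°) = 270000 × 0.2605 = 70340 km².
True area of river delta: 230000 × cos(23.5°) = 230000 × 0.9171 = 210900 km².
Ratio = 70340 / 210900 ≈ 0.333.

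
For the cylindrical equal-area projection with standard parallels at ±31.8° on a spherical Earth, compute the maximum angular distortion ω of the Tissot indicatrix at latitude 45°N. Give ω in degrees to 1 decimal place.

21.0°

Cylindrical equal-area (φ₀ = 31.8°): h = cos φ / cos 31.8° along meridians, k = cos 31.8° / cos φ along parallels; h·k = 1.
At 45°: h = 0.8320, k = 1.202; principal scales a = 1.202, b = 0.8320.
sin(ω/2) = (a − b)/(a + b) = 0.3699/2.034 = 0.1819, so ω = 2 arcsin(0.1819) ≈ 21.0°.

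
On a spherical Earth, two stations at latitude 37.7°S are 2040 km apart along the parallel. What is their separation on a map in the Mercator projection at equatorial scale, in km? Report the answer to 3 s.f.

2580 km

For Mercator, h = k = sec φ (a conformal cylindrical projection has a single point scale, 1/cos φ).
Along the parallel, k = sec 37.7° = 1/0.7912 = 1.264.
Map distance = 2040 × 1.264 ≈ 2580 km.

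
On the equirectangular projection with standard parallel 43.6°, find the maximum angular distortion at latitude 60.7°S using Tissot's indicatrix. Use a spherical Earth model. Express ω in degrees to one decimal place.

22.3°

With standard parallel φ₀ = 43.6°, the equirectangular projection gives x = Rλ cos φ₀, y = Rφ, so h = 1 and k = cos 43.6° / cos φ.
At 60.7°: h = 1.000, k = 1.480; principal scales a = 1.480, b = 1.000.
sin(ω/2) = (a − b)/(a + b) = 0.4798/2.480 = 0.1935, so ω = 2 arcsin(0.1935) ≈ 22.3°.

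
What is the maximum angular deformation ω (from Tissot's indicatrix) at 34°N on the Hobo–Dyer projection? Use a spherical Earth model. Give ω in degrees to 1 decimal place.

5.0°

Hobo–Dyer is a cylindrical equal-area projection with standard parallels at ±37.5°. A cylindrical equal-area projection with standard parallel φ₀ has meridian scale h = cos φ / cos φ₀ and parallel scale k = cos φ₀ / cos φ (so areas are preserved, h·k = 1).
At 34°: h = 1.045, k = 0.9570; principal scales a = 1.045, b = 0.9570.
sin(ω/2) = (a − b)/(a + b) = 0.08802/2.002 = 0.04397, so ω = 2 arcsin(0.04397) ≈ 5.0°.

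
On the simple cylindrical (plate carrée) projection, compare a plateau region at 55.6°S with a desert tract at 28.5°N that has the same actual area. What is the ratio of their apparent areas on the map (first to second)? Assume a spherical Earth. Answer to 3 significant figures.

1.56

In the plate carrée (x = Rλ, y = Rφ), meridians are true-scale (h = 1) and parallels are stretched by k = sec φ.
Areal scale at 55.6°: h·k = 1.000 × 1.770 = 1.770.
Areal scale at 28.5°: h·k = 1.000 × 1.138 = 1.138.
Ratio = 1.770/1.138 ≈ 1.56.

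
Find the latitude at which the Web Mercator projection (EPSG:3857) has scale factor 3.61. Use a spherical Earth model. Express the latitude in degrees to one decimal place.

73.9°

Mercator scale is k = sec φ = 1/cos φ.
1/cos φ = 3.61  ⇒  cos φ = 0.2770  ⇒  φ = arccos(0.2770) ≈ 73.9°.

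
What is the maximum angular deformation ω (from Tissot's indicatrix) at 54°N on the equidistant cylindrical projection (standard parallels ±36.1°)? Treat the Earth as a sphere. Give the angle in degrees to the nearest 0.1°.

The equidistant cylindrical projection with φ₀ = 36.1° has h = 1 (meridians true) and k = cos φ₀ / cos φ along parallels.
At 54°: h = 1.000, k = 1.375; principal scales a = 1.375, b = 1.000.
sin(ω/2) = (a − b)/(a + b) = 0.3746/2.375 = 0.1578, so ω = 2 arcsin(0.1578) ≈ 18.2°.

18.2°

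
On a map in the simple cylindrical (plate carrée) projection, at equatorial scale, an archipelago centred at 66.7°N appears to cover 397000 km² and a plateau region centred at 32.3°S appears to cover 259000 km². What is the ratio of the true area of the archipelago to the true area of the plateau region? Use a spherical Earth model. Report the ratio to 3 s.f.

0.717

On the plate carrée, areal scale = h·k = 1 × sec φ, so true area = apparent × cos φ.
True area of archipelago: 397000 × cos(66.7°) = 397000 × 0.3955 = 157000 km².
True area of plateau region: 259000 × cos(32.3°) = 259000 × 0.8453 = 218900 km².
Ratio = 157000 / 218900 ≈ 0.717.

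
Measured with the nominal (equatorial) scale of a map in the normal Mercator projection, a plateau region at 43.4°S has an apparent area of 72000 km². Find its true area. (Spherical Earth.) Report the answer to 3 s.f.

For Mercator, h = k = sec φ (a conformal cylindrical projection has a single point scale, 1/cos φ).
Areal scale = k² = sec²φ = 1/cos²(43.4°) = 1/0.7266² = 1.894.
True area = apparent / (areal scale) = 72000 / 1.894 ≈ 38000 km².

38000 km²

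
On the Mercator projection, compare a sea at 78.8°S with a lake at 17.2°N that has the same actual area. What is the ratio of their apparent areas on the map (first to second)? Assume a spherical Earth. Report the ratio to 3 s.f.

24.2

Mercator is conformal with k = sec φ, so areal scale = k² = sec²φ.
At 78.8°: sec²(78.8°) = 1/0.1942² = 26.51.
At 17.2°: sec²(17.2°) = 1/0.9553² = 1.096.
Ratio = 26.51/1.096 = cos²(17.2°)/cos²(78.8°) ≈ 24.2.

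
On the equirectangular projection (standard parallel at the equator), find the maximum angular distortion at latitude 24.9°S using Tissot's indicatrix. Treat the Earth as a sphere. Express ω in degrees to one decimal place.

Plate carrée maps x = Rλ, y = Rφ. The meridian scale is h = 1 and the parallel scale is k = 1/cos φ = sec φ.
At 24.9°: h = 1.000, k = 1.102; principal scales a = 1.102, b = 1.000.
sin(ω/2) = (a − b)/(a + b) = 0.1025/2.102 = 0.04874, so ω = 2 arcsin(0.04874) ≈ 5.6°.

5.6°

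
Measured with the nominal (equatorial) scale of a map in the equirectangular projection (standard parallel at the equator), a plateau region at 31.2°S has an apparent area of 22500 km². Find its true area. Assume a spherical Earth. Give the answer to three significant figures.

In the plate carrée (x = Rλ, y = Rφ), meridians are true-scale (h = 1) and parallels are stretched by k = sec φ.
Areal scale = h·k = 1 × sec φ; at 31.2°, h = 1.000, k = 1.169, so h·k = 1.169.
True area = apparent / (areal scale) = 22500 / 1.169 ≈ 19200 km².

19200 km²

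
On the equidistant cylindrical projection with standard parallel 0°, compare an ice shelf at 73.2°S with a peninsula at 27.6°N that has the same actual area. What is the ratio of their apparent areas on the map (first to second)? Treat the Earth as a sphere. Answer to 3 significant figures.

Plate carrée maps x = Rλ, y = Rφ. The meridian scale is h = 1 and the parallel scale is k = 1/cos φ = sec φ.
Areal scale at 73.2°: h·k = 1.000 × 3.460 = 3.460.
Areal scale at 27.6°: h·k = 1.000 × 1.128 = 1.128.
Ratio = 3.460/1.128 ≈ 3.07.

3.07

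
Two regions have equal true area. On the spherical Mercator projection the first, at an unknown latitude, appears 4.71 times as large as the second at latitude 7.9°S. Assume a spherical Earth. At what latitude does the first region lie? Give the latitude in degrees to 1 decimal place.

62.8°

Mercator areal scale is sec²φ, so apparent-area ratio = sec²φ₁ / sec²φ₂ = cos²φ₂ / cos²φ₁.
cos²φ₂ / cos²φ₁ = 4.71  ⇒  cos φ₁ = cos 7.9° / √4.71 = 0.9905/2.170 = 0.4564.
φ₁ = arccos(0.4564) ≈ 62.8°.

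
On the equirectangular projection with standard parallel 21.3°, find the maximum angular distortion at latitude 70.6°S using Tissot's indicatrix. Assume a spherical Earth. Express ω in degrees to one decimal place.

The equidistant cylindrical projection with φ₀ = 21.3° has h = 1 (meridians true) and k = cos φ₀ / cos φ along parallels.
At 70.6°: h = 1.000, k = 2.805; principal scales a = 2.805, b = 1.000.
sin(ω/2) = (a − b)/(a + b) = 1.805/3.805 = 0.4744, so ω = 2 arcsin(0.4744) ≈ 56.6°.

56.6°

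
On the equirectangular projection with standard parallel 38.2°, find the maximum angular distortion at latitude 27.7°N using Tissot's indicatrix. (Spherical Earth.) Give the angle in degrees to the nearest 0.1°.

6.8°

The equidistant cylindrical projection with φ₀ = 38.2° has h = 1 (meridians true) and k = cos φ₀ / cos φ along parallels.
At 27.7°: h = 1.000, k = 0.8876; principal scales a = 1.000, b = 0.8876.
sin(ω/2) = (a − b)/(a + b) = 0.1124/1.888 = 0.05956, so ω = 2 arcsin(0.05956) ≈ 6.8°.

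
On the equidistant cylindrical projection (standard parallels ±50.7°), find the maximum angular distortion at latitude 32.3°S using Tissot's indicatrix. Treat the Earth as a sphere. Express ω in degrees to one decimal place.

With standard parallel φ₀ = 50.7°, the equirectangular projection gives x = Rλ cos φ₀, y = Rφ, so h = 1 and k = cos 50.7° / cos φ.
At 32.3°: h = 1.000, k = 0.7493; principal scales a = 1.000, b = 0.7493.
sin(ω/2) = (a − b)/(a + b) = 0.2507/1.749 = 0.1433, so ω = 2 arcsin(0.1433) ≈ 16.5°.

16.5°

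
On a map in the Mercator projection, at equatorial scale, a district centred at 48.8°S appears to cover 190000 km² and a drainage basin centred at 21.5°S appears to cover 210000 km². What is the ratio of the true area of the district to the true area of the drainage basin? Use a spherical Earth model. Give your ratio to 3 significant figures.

Since Mercator area scale is 1/cos²φ, the true area equals the apparent area multiplied by cos²φ.
True area of district: 190000 × cos²(48.8°) = 190000 × 0.4339 = 82440 km².
True area of drainage basin: 210000 × cos²(21.5°) = 210000 × 0.8657 = 181800 km².
Ratio = 82440 / 181800 ≈ 0.453.

0.453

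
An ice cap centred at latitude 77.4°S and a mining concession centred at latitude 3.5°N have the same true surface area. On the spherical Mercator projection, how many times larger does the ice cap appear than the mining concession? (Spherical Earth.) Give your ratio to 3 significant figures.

20.9

On Mercator, area is exaggerated by sec²φ = 1/cos²φ.
At 77.4°: sec²(77.4°) = 1/0.2181² = 21.01.
At 3.5°: sec²(3.5°) = 1/0.9981² = 1.004.
Ratio = 21.01/1.004 = cos²(3.5°)/cos²(77.4°) ≈ 20.9.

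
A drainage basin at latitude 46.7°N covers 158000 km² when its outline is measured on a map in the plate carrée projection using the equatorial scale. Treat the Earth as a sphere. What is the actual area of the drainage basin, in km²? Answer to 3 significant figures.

108000 km²

For the equirectangular projection with φ₀ = 0 (plate carrée), h = 1 along meridians and k = sec φ along parallels.
Areal scale = h·k = 1 × sec φ; at 46.7°, h = 1.000, k = 1.458, so h·k = 1.458.
True area = apparent / (areal scale) = 158000 / 1.458 ≈ 108000 km².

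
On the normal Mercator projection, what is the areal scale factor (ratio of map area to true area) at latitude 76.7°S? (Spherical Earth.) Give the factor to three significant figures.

18.9

Mercator is conformal, so the point scale is isotropic: h = k = sec φ = 1/cos φ.
Areal scale = k² = sec²φ = 1/cos²(76.7°) = 1/0.2300² = 18.90.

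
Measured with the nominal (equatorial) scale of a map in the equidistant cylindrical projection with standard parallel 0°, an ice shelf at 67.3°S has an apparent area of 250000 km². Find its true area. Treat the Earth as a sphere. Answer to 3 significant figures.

96500 km²

Plate carrée maps x = Rλ, y = Rφ. The meridian scale is h = 1 and the parallel scale is k = 1/cos φ = sec φ.
Areal scale = h·k = 1 × sec φ; at 67.3°, h = 1.000, k = 2.591, so h·k = 2.591.
True area = apparent / (areal scale) = 250000 / 2.591 ≈ 96500 km².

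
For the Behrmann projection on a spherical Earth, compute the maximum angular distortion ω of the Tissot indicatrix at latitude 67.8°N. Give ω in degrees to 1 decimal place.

Behrmann is a cylindrical equal-area projection with standard parallels at ±30°. For cylindrical equal-area with standard parallel φ₀, h = cos φ / cos φ₀ and k = cos φ₀ / cos φ, so h·k = 1.
At 67.8°: h = 0.4363, k = 2.292; principal scales a = 2.292, b = 0.4363.
sin(ω/2) = (a − b)/(a + b) = 1.856/2.728 = 0.6802, so ω = 2 arcsin(0.6802) ≈ 85.7°.

85.7°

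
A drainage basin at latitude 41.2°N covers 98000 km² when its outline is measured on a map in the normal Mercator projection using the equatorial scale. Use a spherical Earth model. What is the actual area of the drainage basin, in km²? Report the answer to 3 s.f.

55500 km²

The Mercator projection is conformal; its linear scale factor is the same in every direction and equals sec φ = 1/cos φ.
Areal scale = k² = sec²φ = 1/cos²(41.2°) = 1/0.7524² = 1.766.
True area = apparent / (areal scale) = 98000 / 1.766 ≈ 55500 km².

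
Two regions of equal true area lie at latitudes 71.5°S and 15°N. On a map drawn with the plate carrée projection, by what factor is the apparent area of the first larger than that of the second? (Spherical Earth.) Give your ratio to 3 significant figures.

For the equirectangular projection with φ₀ = 0 (plate carrée), h = 1 along meridians and k = sec φ along parallels.
Areal scale at 71.5°: h·k = 1.000 × 3.152 = 3.152.
Areal scale at 15°: h·k = 1.000 × 1.035 = 1.035.
Ratio = 3.152/1.035 ≈ 3.04.

3.04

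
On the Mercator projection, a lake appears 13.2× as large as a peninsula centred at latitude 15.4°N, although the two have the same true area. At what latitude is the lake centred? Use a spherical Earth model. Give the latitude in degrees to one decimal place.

74.6°

For equal true areas on Mercator, apparent areas scale as sec²φ, so the ratio is cos²φ₂ / cos²φ₁.
cos²φ₂ / cos²φ₁ = 13.2  ⇒  cos φ₁ = cos 15.4° / √13.2 = 0.9641/3.633 = 0.2654.
φ₁ = arccos(0.2654) ≈ 74.6°.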